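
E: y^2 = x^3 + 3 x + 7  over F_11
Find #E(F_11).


For each x in F_11, count y with y^2 = x^3 + 3 x + 7 mod 11:
  x = 1: RHS = 0, y in [0]  -> 1 point(s)
  x = 5: RHS = 4, y in [2, 9]  -> 2 point(s)
  x = 8: RHS = 4, y in [2, 9]  -> 2 point(s)
  x = 9: RHS = 4, y in [2, 9]  -> 2 point(s)
  x = 10: RHS = 3, y in [5, 6]  -> 2 point(s)
Affine points: 9. Add the point at infinity: total = 10.

#E(F_11) = 10


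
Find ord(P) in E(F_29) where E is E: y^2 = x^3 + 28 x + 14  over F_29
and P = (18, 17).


Compute successive multiples of P until we hit O:
  1P = (18, 17)
  2P = (2, 22)
  3P = (4, 4)
  4P = (16, 18)
  5P = (17, 26)
  6P = (17, 3)
  7P = (16, 11)
  8P = (4, 25)
  ... (continuing to 11P)
  11P = O

ord(P) = 11


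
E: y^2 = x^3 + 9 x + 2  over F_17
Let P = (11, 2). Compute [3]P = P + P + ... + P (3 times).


k = 3 = 11_2 (binary, LSB first: 11)
Double-and-add from P = (11, 2):
  bit 0 = 1: acc = O + (11, 2) = (11, 2)
  bit 1 = 1: acc = (11, 2) + (8, 5) = (16, 3)

3P = (16, 3)


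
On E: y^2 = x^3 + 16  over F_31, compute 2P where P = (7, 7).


Doubling: s = (3 x1^2 + a) / (2 y1)
s = (3*7^2 + 0) / (2*7) mod 31 = 26
x3 = s^2 - 2 x1 mod 31 = 26^2 - 2*7 = 11
y3 = s (x1 - x3) - y1 mod 31 = 26 * (7 - 11) - 7 = 13

2P = (11, 13)


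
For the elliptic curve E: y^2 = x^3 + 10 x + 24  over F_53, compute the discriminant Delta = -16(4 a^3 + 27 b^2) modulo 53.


4 a^3 + 27 b^2 = 4*10^3 + 27*24^2 = 4000 + 15552 = 19552
Delta = -16 * (19552) = -312832
Delta mod 53 = 27

Delta = 27 (mod 53)


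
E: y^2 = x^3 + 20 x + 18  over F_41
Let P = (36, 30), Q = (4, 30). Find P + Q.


P != Q, so use the chord formula.
s = (y2 - y1) / (x2 - x1) = (0) / (9) mod 41 = 0
x3 = s^2 - x1 - x2 mod 41 = 0^2 - 36 - 4 = 1
y3 = s (x1 - x3) - y1 mod 41 = 0 * (36 - 1) - 30 = 11

P + Q = (1, 11)


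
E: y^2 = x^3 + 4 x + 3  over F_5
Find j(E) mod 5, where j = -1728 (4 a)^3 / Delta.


Delta = -16(4 a^3 + 27 b^2) mod 5 = 1
-1728 * (4 a)^3 = -1728 * (4*4)^3 mod 5 = 2
j = 2 * 1^(-1) mod 5 = 2

j = 2 (mod 5)


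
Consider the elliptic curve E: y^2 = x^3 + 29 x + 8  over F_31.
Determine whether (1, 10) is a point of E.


Check whether y^2 = x^3 + 29 x + 8 (mod 31) for (x, y) = (1, 10).
LHS: y^2 = 10^2 mod 31 = 7
RHS: x^3 + 29 x + 8 = 1^3 + 29*1 + 8 mod 31 = 7
LHS = RHS

Yes, on the curve


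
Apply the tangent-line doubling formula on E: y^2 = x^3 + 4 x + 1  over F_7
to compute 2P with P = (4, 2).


Doubling: s = (3 x1^2 + a) / (2 y1)
s = (3*4^2 + 4) / (2*2) mod 7 = 6
x3 = s^2 - 2 x1 mod 7 = 6^2 - 2*4 = 0
y3 = s (x1 - x3) - y1 mod 7 = 6 * (4 - 0) - 2 = 1

2P = (0, 1)


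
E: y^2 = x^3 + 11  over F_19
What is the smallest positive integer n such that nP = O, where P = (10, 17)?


Compute successive multiples of P until we hit O:
  1P = (10, 17)
  2P = (0, 12)
  3P = (14, 0)
  4P = (0, 7)
  5P = (10, 2)
  6P = O

ord(P) = 6


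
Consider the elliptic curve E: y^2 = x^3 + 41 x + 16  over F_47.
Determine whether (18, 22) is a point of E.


Check whether y^2 = x^3 + 41 x + 16 (mod 47) for (x, y) = (18, 22).
LHS: y^2 = 22^2 mod 47 = 14
RHS: x^3 + 41 x + 16 = 18^3 + 41*18 + 16 mod 47 = 6
LHS != RHS

No, not on the curve


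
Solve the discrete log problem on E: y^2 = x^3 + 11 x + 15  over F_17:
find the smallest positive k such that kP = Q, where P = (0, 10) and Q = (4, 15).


Enumerate multiples of P until we hit Q = (4, 15):
  1P = (0, 10)
  2P = (4, 15)
Match found at i = 2.

k = 2


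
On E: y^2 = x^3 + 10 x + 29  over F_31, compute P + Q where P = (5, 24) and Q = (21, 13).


P != Q, so use the chord formula.
s = (y2 - y1) / (x2 - x1) = (20) / (16) mod 31 = 9
x3 = s^2 - x1 - x2 mod 31 = 9^2 - 5 - 21 = 24
y3 = s (x1 - x3) - y1 mod 31 = 9 * (5 - 24) - 24 = 22

P + Q = (24, 22)


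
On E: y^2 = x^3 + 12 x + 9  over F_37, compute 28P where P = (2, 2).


k = 28 = 11100_2 (binary, LSB first: 00111)
Double-and-add from P = (2, 2):
  bit 0 = 0: acc unchanged = O
  bit 1 = 0: acc unchanged = O
  bit 2 = 1: acc = O + (26, 10) = (26, 10)
  bit 3 = 1: acc = (26, 10) + (29, 17) = (8, 32)
  bit 4 = 1: acc = (8, 32) + (15, 30) = (2, 35)

28P = (2, 35)


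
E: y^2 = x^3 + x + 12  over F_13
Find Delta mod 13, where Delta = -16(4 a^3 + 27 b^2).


4 a^3 + 27 b^2 = 4*1^3 + 27*12^2 = 4 + 3888 = 3892
Delta = -16 * (3892) = -62272
Delta mod 13 = 11

Delta = 11 (mod 13)


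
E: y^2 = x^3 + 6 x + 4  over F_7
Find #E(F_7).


For each x in F_7, count y with y^2 = x^3 + 6 x + 4 mod 7:
  x = 0: RHS = 4, y in [2, 5]  -> 2 point(s)
  x = 1: RHS = 4, y in [2, 5]  -> 2 point(s)
  x = 3: RHS = 0, y in [0]  -> 1 point(s)
  x = 4: RHS = 1, y in [1, 6]  -> 2 point(s)
  x = 6: RHS = 4, y in [2, 5]  -> 2 point(s)
Affine points: 9. Add the point at infinity: total = 10.

#E(F_7) = 10


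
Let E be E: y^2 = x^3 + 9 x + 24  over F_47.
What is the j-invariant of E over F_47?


Delta = -16(4 a^3 + 27 b^2) mod 47 = 1
-1728 * (4 a)^3 = -1728 * (4*9)^3 mod 47 = 23
j = 23 * 1^(-1) mod 47 = 23

j = 23 (mod 47)


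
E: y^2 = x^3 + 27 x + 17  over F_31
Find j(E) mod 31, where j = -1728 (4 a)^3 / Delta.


Delta = -16(4 a^3 + 27 b^2) mod 31 = 24
-1728 * (4 a)^3 = -1728 * (4*27)^3 mod 31 = 30
j = 30 * 24^(-1) mod 31 = 9

j = 9 (mod 31)


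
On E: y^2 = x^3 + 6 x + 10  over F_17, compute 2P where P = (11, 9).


Doubling: s = (3 x1^2 + a) / (2 y1)
s = (3*11^2 + 6) / (2*9) mod 17 = 12
x3 = s^2 - 2 x1 mod 17 = 12^2 - 2*11 = 3
y3 = s (x1 - x3) - y1 mod 17 = 12 * (11 - 3) - 9 = 2

2P = (3, 2)


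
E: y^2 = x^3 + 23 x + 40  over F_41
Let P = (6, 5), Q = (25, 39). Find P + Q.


P != Q, so use the chord formula.
s = (y2 - y1) / (x2 - x1) = (34) / (19) mod 41 = 32
x3 = s^2 - x1 - x2 mod 41 = 32^2 - 6 - 25 = 9
y3 = s (x1 - x3) - y1 mod 41 = 32 * (6 - 9) - 5 = 22

P + Q = (9, 22)


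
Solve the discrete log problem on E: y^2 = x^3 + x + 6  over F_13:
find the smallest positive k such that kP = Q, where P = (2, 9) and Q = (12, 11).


Enumerate multiples of P until we hit Q = (12, 11):
  1P = (2, 9)
  2P = (9, 4)
  3P = (11, 3)
  4P = (12, 2)
  5P = (3, 6)
  6P = (4, 10)
  7P = (4, 3)
  8P = (3, 7)
  9P = (12, 11)
Match found at i = 9.

k = 9


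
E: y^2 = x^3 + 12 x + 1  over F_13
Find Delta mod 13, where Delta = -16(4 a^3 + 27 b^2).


4 a^3 + 27 b^2 = 4*12^3 + 27*1^2 = 6912 + 27 = 6939
Delta = -16 * (6939) = -111024
Delta mod 13 = 9

Delta = 9 (mod 13)


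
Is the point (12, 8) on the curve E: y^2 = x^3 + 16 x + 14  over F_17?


Check whether y^2 = x^3 + 16 x + 14 (mod 17) for (x, y) = (12, 8).
LHS: y^2 = 8^2 mod 17 = 13
RHS: x^3 + 16 x + 14 = 12^3 + 16*12 + 14 mod 17 = 13
LHS = RHS

Yes, on the curve


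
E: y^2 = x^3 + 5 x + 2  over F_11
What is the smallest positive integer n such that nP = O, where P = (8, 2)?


Compute successive multiples of P until we hit O:
  1P = (8, 2)
  2P = (4, 8)
  3P = (4, 3)
  4P = (8, 9)
  5P = O

ord(P) = 5


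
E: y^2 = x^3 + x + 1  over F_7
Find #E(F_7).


For each x in F_7, count y with y^2 = x^3 + 1 x + 1 mod 7:
  x = 0: RHS = 1, y in [1, 6]  -> 2 point(s)
  x = 2: RHS = 4, y in [2, 5]  -> 2 point(s)
Affine points: 4. Add the point at infinity: total = 5.

#E(F_7) = 5


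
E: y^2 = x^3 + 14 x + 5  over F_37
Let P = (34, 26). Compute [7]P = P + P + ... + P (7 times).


k = 7 = 111_2 (binary, LSB first: 111)
Double-and-add from P = (34, 26):
  bit 0 = 1: acc = O + (34, 26) = (34, 26)
  bit 1 = 1: acc = (34, 26) + (36, 8) = (11, 26)
  bit 2 = 1: acc = (11, 26) + (29, 11) = (9, 34)

7P = (9, 34)


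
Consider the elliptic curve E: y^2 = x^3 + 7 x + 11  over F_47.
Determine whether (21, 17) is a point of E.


Check whether y^2 = x^3 + 7 x + 11 (mod 47) for (x, y) = (21, 17).
LHS: y^2 = 17^2 mod 47 = 7
RHS: x^3 + 7 x + 11 = 21^3 + 7*21 + 11 mod 47 = 19
LHS != RHS

No, not on the curve


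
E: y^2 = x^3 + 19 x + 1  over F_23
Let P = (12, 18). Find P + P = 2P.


Doubling: s = (3 x1^2 + a) / (2 y1)
s = (3*12^2 + 19) / (2*18) mod 23 = 17
x3 = s^2 - 2 x1 mod 23 = 17^2 - 2*12 = 12
y3 = s (x1 - x3) - y1 mod 23 = 17 * (12 - 12) - 18 = 5

2P = (12, 5)


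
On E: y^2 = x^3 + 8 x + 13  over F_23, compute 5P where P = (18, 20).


k = 5 = 101_2 (binary, LSB first: 101)
Double-and-add from P = (18, 20):
  bit 0 = 1: acc = O + (18, 20) = (18, 20)
  bit 1 = 0: acc unchanged = (18, 20)
  bit 2 = 1: acc = (18, 20) + (18, 20) = (18, 3)

5P = (18, 3)


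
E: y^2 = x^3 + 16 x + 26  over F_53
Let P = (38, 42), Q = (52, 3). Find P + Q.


P != Q, so use the chord formula.
s = (y2 - y1) / (x2 - x1) = (14) / (14) mod 53 = 1
x3 = s^2 - x1 - x2 mod 53 = 1^2 - 38 - 52 = 17
y3 = s (x1 - x3) - y1 mod 53 = 1 * (38 - 17) - 42 = 32

P + Q = (17, 32)


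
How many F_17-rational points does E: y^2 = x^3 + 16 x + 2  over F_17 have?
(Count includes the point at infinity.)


For each x in F_17, count y with y^2 = x^3 + 16 x + 2 mod 17:
  x = 0: RHS = 2, y in [6, 11]  -> 2 point(s)
  x = 1: RHS = 2, y in [6, 11]  -> 2 point(s)
  x = 2: RHS = 8, y in [5, 12]  -> 2 point(s)
  x = 3: RHS = 9, y in [3, 14]  -> 2 point(s)
  x = 6: RHS = 8, y in [5, 12]  -> 2 point(s)
  x = 7: RHS = 15, y in [7, 10]  -> 2 point(s)
  x = 8: RHS = 13, y in [8, 9]  -> 2 point(s)
  x = 9: RHS = 8, y in [5, 12]  -> 2 point(s)
  x = 11: RHS = 13, y in [8, 9]  -> 2 point(s)
  x = 12: RHS = 1, y in [1, 16]  -> 2 point(s)
  x = 15: RHS = 13, y in [8, 9]  -> 2 point(s)
  x = 16: RHS = 2, y in [6, 11]  -> 2 point(s)
Affine points: 24. Add the point at infinity: total = 25.

#E(F_17) = 25


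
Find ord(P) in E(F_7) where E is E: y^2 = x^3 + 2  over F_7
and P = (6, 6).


Compute successive multiples of P until we hit O:
  1P = (6, 6)
  2P = (6, 1)
  3P = O

ord(P) = 3


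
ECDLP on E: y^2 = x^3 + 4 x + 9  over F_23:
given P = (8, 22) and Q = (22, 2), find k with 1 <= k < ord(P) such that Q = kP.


Enumerate multiples of P until we hit Q = (22, 2):
  1P = (8, 22)
  2P = (20, 4)
  3P = (3, 5)
  4P = (7, 9)
  5P = (16, 12)
  6P = (2, 5)
  7P = (14, 7)
  8P = (13, 2)
  9P = (18, 18)
  10P = (22, 2)
Match found at i = 10.

k = 10


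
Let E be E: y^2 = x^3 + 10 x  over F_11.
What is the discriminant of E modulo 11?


4 a^3 + 27 b^2 = 4*10^3 + 27*0^2 = 4000 + 0 = 4000
Delta = -16 * (4000) = -64000
Delta mod 11 = 9

Delta = 9 (mod 11)


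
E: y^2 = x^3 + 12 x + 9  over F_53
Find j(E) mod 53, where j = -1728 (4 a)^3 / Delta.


Delta = -16(4 a^3 + 27 b^2) mod 53 = 7
-1728 * (4 a)^3 = -1728 * (4*12)^3 mod 53 = 25
j = 25 * 7^(-1) mod 53 = 49

j = 49 (mod 53)


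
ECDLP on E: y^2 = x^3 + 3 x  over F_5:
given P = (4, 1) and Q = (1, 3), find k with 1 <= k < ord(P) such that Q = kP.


Enumerate multiples of P until we hit Q = (1, 3):
  1P = (4, 1)
  2P = (1, 3)
Match found at i = 2.

k = 2


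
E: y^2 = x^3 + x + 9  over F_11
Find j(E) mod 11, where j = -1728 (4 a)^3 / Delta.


Delta = -16(4 a^3 + 27 b^2) mod 11 = 1
-1728 * (4 a)^3 = -1728 * (4*1)^3 mod 11 = 2
j = 2 * 1^(-1) mod 11 = 2

j = 2 (mod 11)


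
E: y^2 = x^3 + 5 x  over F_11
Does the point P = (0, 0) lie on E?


Check whether y^2 = x^3 + 5 x + 0 (mod 11) for (x, y) = (0, 0).
LHS: y^2 = 0^2 mod 11 = 0
RHS: x^3 + 5 x + 0 = 0^3 + 5*0 + 0 mod 11 = 0
LHS = RHS

Yes, on the curve


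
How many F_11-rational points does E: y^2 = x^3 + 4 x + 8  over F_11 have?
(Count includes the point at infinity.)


For each x in F_11, count y with y^2 = x^3 + 4 x + 8 mod 11:
  x = 3: RHS = 3, y in [5, 6]  -> 2 point(s)
  x = 4: RHS = 0, y in [0]  -> 1 point(s)
  x = 7: RHS = 5, y in [4, 7]  -> 2 point(s)
  x = 9: RHS = 3, y in [5, 6]  -> 2 point(s)
  x = 10: RHS = 3, y in [5, 6]  -> 2 point(s)
Affine points: 9. Add the point at infinity: total = 10.

#E(F_11) = 10


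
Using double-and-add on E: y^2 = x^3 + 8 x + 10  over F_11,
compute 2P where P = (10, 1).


k = 2 = 10_2 (binary, LSB first: 01)
Double-and-add from P = (10, 1):
  bit 0 = 0: acc unchanged = O
  bit 1 = 1: acc = O + (2, 10) = (2, 10)

2P = (2, 10)


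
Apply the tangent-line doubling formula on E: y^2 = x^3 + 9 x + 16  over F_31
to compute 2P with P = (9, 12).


Doubling: s = (3 x1^2 + a) / (2 y1)
s = (3*9^2 + 9) / (2*12) mod 31 = 26
x3 = s^2 - 2 x1 mod 31 = 26^2 - 2*9 = 7
y3 = s (x1 - x3) - y1 mod 31 = 26 * (9 - 7) - 12 = 9

2P = (7, 9)


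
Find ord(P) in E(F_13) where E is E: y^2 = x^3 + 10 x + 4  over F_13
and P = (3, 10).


Compute successive multiples of P until we hit O:
  1P = (3, 10)
  2P = (10, 5)
  3P = (9, 11)
  4P = (5, 7)
  5P = (4, 11)
  6P = (7, 12)
  7P = (0, 11)
  8P = (0, 2)
  ... (continuing to 15P)
  15P = O

ord(P) = 15


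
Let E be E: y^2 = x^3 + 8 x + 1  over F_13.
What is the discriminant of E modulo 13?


4 a^3 + 27 b^2 = 4*8^3 + 27*1^2 = 2048 + 27 = 2075
Delta = -16 * (2075) = -33200
Delta mod 13 = 2

Delta = 2 (mod 13)


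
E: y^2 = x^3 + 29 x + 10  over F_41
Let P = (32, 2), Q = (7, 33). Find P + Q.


P != Q, so use the chord formula.
s = (y2 - y1) / (x2 - x1) = (31) / (16) mod 41 = 25
x3 = s^2 - x1 - x2 mod 41 = 25^2 - 32 - 7 = 12
y3 = s (x1 - x3) - y1 mod 41 = 25 * (32 - 12) - 2 = 6

P + Q = (12, 6)


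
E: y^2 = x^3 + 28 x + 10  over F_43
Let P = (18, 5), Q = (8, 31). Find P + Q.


P != Q, so use the chord formula.
s = (y2 - y1) / (x2 - x1) = (26) / (33) mod 43 = 6
x3 = s^2 - x1 - x2 mod 43 = 6^2 - 18 - 8 = 10
y3 = s (x1 - x3) - y1 mod 43 = 6 * (18 - 10) - 5 = 0

P + Q = (10, 0)


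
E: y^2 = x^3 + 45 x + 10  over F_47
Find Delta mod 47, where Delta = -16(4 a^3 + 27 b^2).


4 a^3 + 27 b^2 = 4*45^3 + 27*10^2 = 364500 + 2700 = 367200
Delta = -16 * (367200) = -5875200
Delta mod 47 = 35

Delta = 35 (mod 47)


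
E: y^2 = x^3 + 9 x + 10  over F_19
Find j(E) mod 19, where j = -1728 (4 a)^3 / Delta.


Delta = -16(4 a^3 + 27 b^2) mod 19 = 14
-1728 * (4 a)^3 = -1728 * (4*9)^3 mod 19 = 11
j = 11 * 14^(-1) mod 19 = 13

j = 13 (mod 19)


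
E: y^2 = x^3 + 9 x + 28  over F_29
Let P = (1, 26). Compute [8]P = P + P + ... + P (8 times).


k = 8 = 1000_2 (binary, LSB first: 0001)
Double-and-add from P = (1, 26):
  bit 0 = 0: acc unchanged = O
  bit 1 = 0: acc unchanged = O
  bit 2 = 0: acc unchanged = O
  bit 3 = 1: acc = O + (10, 25) = (10, 25)

8P = (10, 25)


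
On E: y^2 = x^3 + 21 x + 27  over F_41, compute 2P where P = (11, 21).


Doubling: s = (3 x1^2 + a) / (2 y1)
s = (3*11^2 + 21) / (2*21) mod 41 = 15
x3 = s^2 - 2 x1 mod 41 = 15^2 - 2*11 = 39
y3 = s (x1 - x3) - y1 mod 41 = 15 * (11 - 39) - 21 = 10

2P = (39, 10)


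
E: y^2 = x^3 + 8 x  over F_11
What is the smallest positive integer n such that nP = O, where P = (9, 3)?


Compute successive multiples of P until we hit O:
  1P = (9, 3)
  2P = (9, 8)
  3P = O

ord(P) = 3


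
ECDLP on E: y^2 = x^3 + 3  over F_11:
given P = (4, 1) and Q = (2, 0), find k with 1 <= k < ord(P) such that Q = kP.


Enumerate multiples of P until we hit Q = (2, 0):
  1P = (4, 1)
  2P = (7, 4)
  3P = (1, 2)
  4P = (0, 5)
  5P = (8, 3)
  6P = (2, 0)
Match found at i = 6.

k = 6


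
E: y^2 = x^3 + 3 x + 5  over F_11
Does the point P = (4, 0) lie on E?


Check whether y^2 = x^3 + 3 x + 5 (mod 11) for (x, y) = (4, 0).
LHS: y^2 = 0^2 mod 11 = 0
RHS: x^3 + 3 x + 5 = 4^3 + 3*4 + 5 mod 11 = 4
LHS != RHS

No, not on the curve


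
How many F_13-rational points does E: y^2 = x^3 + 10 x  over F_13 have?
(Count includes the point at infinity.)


For each x in F_13, count y with y^2 = x^3 + 10 x + 0 mod 13:
  x = 0: RHS = 0, y in [0]  -> 1 point(s)
  x = 4: RHS = 0, y in [0]  -> 1 point(s)
  x = 6: RHS = 3, y in [4, 9]  -> 2 point(s)
  x = 7: RHS = 10, y in [6, 7]  -> 2 point(s)
  x = 9: RHS = 0, y in [0]  -> 1 point(s)
Affine points: 7. Add the point at infinity: total = 8.

#E(F_13) = 8


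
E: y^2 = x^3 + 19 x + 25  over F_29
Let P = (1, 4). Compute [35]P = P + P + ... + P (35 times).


k = 35 = 100011_2 (binary, LSB first: 110001)
Double-and-add from P = (1, 4):
  bit 0 = 1: acc = O + (1, 4) = (1, 4)
  bit 1 = 1: acc = (1, 4) + (11, 12) = (13, 27)
  bit 2 = 0: acc unchanged = (13, 27)
  bit 3 = 0: acc unchanged = (13, 27)
  bit 4 = 0: acc unchanged = (13, 27)
  bit 5 = 1: acc = (13, 27) + (2, 10) = (8, 15)

35P = (8, 15)


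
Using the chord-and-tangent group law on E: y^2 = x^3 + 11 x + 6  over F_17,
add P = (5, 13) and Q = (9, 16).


P != Q, so use the chord formula.
s = (y2 - y1) / (x2 - x1) = (3) / (4) mod 17 = 5
x3 = s^2 - x1 - x2 mod 17 = 5^2 - 5 - 9 = 11
y3 = s (x1 - x3) - y1 mod 17 = 5 * (5 - 11) - 13 = 8

P + Q = (11, 8)


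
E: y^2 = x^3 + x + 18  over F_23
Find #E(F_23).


For each x in F_23, count y with y^2 = x^3 + 1 x + 18 mod 23:
  x = 0: RHS = 18, y in [8, 15]  -> 2 point(s)
  x = 3: RHS = 2, y in [5, 18]  -> 2 point(s)
  x = 7: RHS = 0, y in [0]  -> 1 point(s)
  x = 8: RHS = 9, y in [3, 20]  -> 2 point(s)
  x = 10: RHS = 16, y in [4, 19]  -> 2 point(s)
  x = 11: RHS = 3, y in [7, 16]  -> 2 point(s)
  x = 14: RHS = 16, y in [4, 19]  -> 2 point(s)
  x = 15: RHS = 4, y in [2, 21]  -> 2 point(s)
  x = 16: RHS = 13, y in [6, 17]  -> 2 point(s)
  x = 17: RHS = 3, y in [7, 16]  -> 2 point(s)
  x = 18: RHS = 3, y in [7, 16]  -> 2 point(s)
  x = 21: RHS = 8, y in [10, 13]  -> 2 point(s)
  x = 22: RHS = 16, y in [4, 19]  -> 2 point(s)
Affine points: 25. Add the point at infinity: total = 26.

#E(F_23) = 26


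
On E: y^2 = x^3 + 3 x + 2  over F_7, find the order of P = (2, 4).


Compute successive multiples of P until we hit O:
  1P = (2, 4)
  2P = (4, 1)
  3P = (5, 4)
  4P = (0, 3)
  5P = (0, 4)
  6P = (5, 3)
  7P = (4, 6)
  8P = (2, 3)
  ... (continuing to 9P)
  9P = O

ord(P) = 9


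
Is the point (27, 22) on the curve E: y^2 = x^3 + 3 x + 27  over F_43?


Check whether y^2 = x^3 + 3 x + 27 (mod 43) for (x, y) = (27, 22).
LHS: y^2 = 22^2 mod 43 = 11
RHS: x^3 + 3 x + 27 = 27^3 + 3*27 + 27 mod 43 = 11
LHS = RHS

Yes, on the curve


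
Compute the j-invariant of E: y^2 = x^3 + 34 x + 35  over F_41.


Delta = -16(4 a^3 + 27 b^2) mod 41 = 4
-1728 * (4 a)^3 = -1728 * (4*34)^3 mod 41 = 20
j = 20 * 4^(-1) mod 41 = 5

j = 5 (mod 41)


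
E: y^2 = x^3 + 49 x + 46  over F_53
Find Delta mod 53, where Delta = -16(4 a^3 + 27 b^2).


4 a^3 + 27 b^2 = 4*49^3 + 27*46^2 = 470596 + 57132 = 527728
Delta = -16 * (527728) = -8443648
Delta mod 53 = 47

Delta = 47 (mod 53)


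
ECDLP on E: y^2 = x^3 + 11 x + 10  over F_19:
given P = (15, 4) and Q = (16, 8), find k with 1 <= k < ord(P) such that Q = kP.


Enumerate multiples of P until we hit Q = (16, 8):
  1P = (15, 4)
  2P = (14, 1)
  3P = (18, 6)
  4P = (16, 8)
Match found at i = 4.

k = 4


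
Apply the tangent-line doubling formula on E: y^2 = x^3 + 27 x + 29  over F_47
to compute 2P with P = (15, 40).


Doubling: s = (3 x1^2 + a) / (2 y1)
s = (3*15^2 + 27) / (2*40) mod 47 = 17
x3 = s^2 - 2 x1 mod 47 = 17^2 - 2*15 = 24
y3 = s (x1 - x3) - y1 mod 47 = 17 * (15 - 24) - 40 = 42

2P = (24, 42)


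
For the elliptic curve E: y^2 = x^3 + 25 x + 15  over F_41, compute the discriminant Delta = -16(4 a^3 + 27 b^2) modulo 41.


4 a^3 + 27 b^2 = 4*25^3 + 27*15^2 = 62500 + 6075 = 68575
Delta = -16 * (68575) = -1097200
Delta mod 41 = 1

Delta = 1 (mod 41)


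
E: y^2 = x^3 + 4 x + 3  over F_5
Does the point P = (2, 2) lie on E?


Check whether y^2 = x^3 + 4 x + 3 (mod 5) for (x, y) = (2, 2).
LHS: y^2 = 2^2 mod 5 = 4
RHS: x^3 + 4 x + 3 = 2^3 + 4*2 + 3 mod 5 = 4
LHS = RHS

Yes, on the curve


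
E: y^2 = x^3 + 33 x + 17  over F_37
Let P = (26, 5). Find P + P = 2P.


Doubling: s = (3 x1^2 + a) / (2 y1)
s = (3*26^2 + 33) / (2*5) mod 37 = 10
x3 = s^2 - 2 x1 mod 37 = 10^2 - 2*26 = 11
y3 = s (x1 - x3) - y1 mod 37 = 10 * (26 - 11) - 5 = 34

2P = (11, 34)


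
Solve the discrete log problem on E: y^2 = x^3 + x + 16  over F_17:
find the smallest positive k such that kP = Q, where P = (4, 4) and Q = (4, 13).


Enumerate multiples of P until we hit Q = (4, 13):
  1P = (4, 4)
  2P = (8, 14)
  3P = (7, 14)
  4P = (2, 14)
  5P = (2, 3)
  6P = (7, 3)
  7P = (8, 3)
  8P = (4, 13)
Match found at i = 8.

k = 8


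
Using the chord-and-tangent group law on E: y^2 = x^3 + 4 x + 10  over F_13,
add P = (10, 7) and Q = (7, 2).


P != Q, so use the chord formula.
s = (y2 - y1) / (x2 - x1) = (8) / (10) mod 13 = 6
x3 = s^2 - x1 - x2 mod 13 = 6^2 - 10 - 7 = 6
y3 = s (x1 - x3) - y1 mod 13 = 6 * (10 - 6) - 7 = 4

P + Q = (6, 4)


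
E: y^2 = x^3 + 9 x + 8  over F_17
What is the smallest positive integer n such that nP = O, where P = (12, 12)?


Compute successive multiples of P until we hit O:
  1P = (12, 12)
  2P = (1, 1)
  3P = (5, 12)
  4P = (0, 5)
  5P = (9, 11)
  6P = (15, 4)
  7P = (16, 10)
  8P = (2, 0)
  ... (continuing to 16P)
  16P = O

ord(P) = 16


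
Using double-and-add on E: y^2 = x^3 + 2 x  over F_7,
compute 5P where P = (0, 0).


k = 5 = 101_2 (binary, LSB first: 101)
Double-and-add from P = (0, 0):
  bit 0 = 1: acc = O + (0, 0) = (0, 0)
  bit 1 = 0: acc unchanged = (0, 0)
  bit 2 = 1: acc = (0, 0) + O = (0, 0)

5P = (0, 0)


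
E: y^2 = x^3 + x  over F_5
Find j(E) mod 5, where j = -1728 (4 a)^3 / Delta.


Delta = -16(4 a^3 + 27 b^2) mod 5 = 1
-1728 * (4 a)^3 = -1728 * (4*1)^3 mod 5 = 3
j = 3 * 1^(-1) mod 5 = 3

j = 3 (mod 5)


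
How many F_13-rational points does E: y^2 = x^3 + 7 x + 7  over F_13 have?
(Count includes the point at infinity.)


For each x in F_13, count y with y^2 = x^3 + 7 x + 7 mod 13:
  x = 2: RHS = 3, y in [4, 9]  -> 2 point(s)
  x = 3: RHS = 3, y in [4, 9]  -> 2 point(s)
  x = 7: RHS = 9, y in [3, 10]  -> 2 point(s)
  x = 8: RHS = 3, y in [4, 9]  -> 2 point(s)
  x = 12: RHS = 12, y in [5, 8]  -> 2 point(s)
Affine points: 10. Add the point at infinity: total = 11.

#E(F_13) = 11


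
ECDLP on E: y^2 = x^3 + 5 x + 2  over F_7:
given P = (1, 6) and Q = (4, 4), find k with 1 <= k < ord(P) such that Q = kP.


Enumerate multiples of P until we hit Q = (4, 4):
  1P = (1, 6)
  2P = (0, 4)
  3P = (3, 4)
  4P = (4, 4)
Match found at i = 4.

k = 4


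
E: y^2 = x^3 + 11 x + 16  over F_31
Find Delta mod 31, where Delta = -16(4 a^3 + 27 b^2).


4 a^3 + 27 b^2 = 4*11^3 + 27*16^2 = 5324 + 6912 = 12236
Delta = -16 * (12236) = -195776
Delta mod 31 = 20

Delta = 20 (mod 31)


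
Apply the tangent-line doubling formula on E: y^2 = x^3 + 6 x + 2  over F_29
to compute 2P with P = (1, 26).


Doubling: s = (3 x1^2 + a) / (2 y1)
s = (3*1^2 + 6) / (2*26) mod 29 = 13
x3 = s^2 - 2 x1 mod 29 = 13^2 - 2*1 = 22
y3 = s (x1 - x3) - y1 mod 29 = 13 * (1 - 22) - 26 = 20

2P = (22, 20)


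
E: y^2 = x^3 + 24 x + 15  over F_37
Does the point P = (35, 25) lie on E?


Check whether y^2 = x^3 + 24 x + 15 (mod 37) for (x, y) = (35, 25).
LHS: y^2 = 25^2 mod 37 = 33
RHS: x^3 + 24 x + 15 = 35^3 + 24*35 + 15 mod 37 = 33
LHS = RHS

Yes, on the curve


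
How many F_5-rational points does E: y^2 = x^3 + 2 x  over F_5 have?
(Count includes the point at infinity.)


For each x in F_5, count y with y^2 = x^3 + 2 x + 0 mod 5:
  x = 0: RHS = 0, y in [0]  -> 1 point(s)
Affine points: 1. Add the point at infinity: total = 2.

#E(F_5) = 2


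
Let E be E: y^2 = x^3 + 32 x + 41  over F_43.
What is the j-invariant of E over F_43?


Delta = -16(4 a^3 + 27 b^2) mod 43 = 36
-1728 * (4 a)^3 = -1728 * (4*32)^3 mod 43 = 8
j = 8 * 36^(-1) mod 43 = 5

j = 5 (mod 43)


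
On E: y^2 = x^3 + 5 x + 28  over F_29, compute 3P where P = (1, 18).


k = 3 = 11_2 (binary, LSB first: 11)
Double-and-add from P = (1, 18):
  bit 0 = 1: acc = O + (1, 18) = (1, 18)
  bit 1 = 1: acc = (1, 18) + (7, 0) = (1, 11)

3P = (1, 11)


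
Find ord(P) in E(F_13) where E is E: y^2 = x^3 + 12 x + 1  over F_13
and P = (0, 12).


Compute successive multiples of P until we hit O:
  1P = (0, 12)
  2P = (10, 9)
  3P = (4, 10)
  4P = (6, 4)
  5P = (3, 5)
  6P = (1, 12)
  7P = (12, 1)
  8P = (5, 11)
  ... (continuing to 19P)
  19P = O

ord(P) = 19


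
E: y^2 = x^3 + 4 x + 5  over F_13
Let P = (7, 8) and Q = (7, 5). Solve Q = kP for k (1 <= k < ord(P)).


Enumerate multiples of P until we hit Q = (7, 5):
  1P = (7, 8)
  2P = (9, 4)
  3P = (1, 6)
  4P = (8, 9)
  5P = (12, 0)
  6P = (8, 4)
  7P = (1, 7)
  8P = (9, 9)
  9P = (7, 5)
Match found at i = 9.

k = 9


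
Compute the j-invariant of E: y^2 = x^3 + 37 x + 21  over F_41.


Delta = -16(4 a^3 + 27 b^2) mod 41 = 11
-1728 * (4 a)^3 = -1728 * (4*37)^3 mod 41 = 17
j = 17 * 11^(-1) mod 41 = 9

j = 9 (mod 41)


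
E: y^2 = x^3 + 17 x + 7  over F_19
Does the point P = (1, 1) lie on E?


Check whether y^2 = x^3 + 17 x + 7 (mod 19) for (x, y) = (1, 1).
LHS: y^2 = 1^2 mod 19 = 1
RHS: x^3 + 17 x + 7 = 1^3 + 17*1 + 7 mod 19 = 6
LHS != RHS

No, not on the curve


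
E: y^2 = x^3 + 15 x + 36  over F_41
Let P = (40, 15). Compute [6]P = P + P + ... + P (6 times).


k = 6 = 110_2 (binary, LSB first: 011)
Double-and-add from P = (40, 15):
  bit 0 = 0: acc unchanged = O
  bit 1 = 1: acc = O + (4, 23) = (4, 23)
  bit 2 = 1: acc = (4, 23) + (13, 3) = (34, 30)

6P = (34, 30)


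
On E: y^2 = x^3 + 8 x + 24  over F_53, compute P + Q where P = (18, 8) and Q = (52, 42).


P != Q, so use the chord formula.
s = (y2 - y1) / (x2 - x1) = (34) / (34) mod 53 = 1
x3 = s^2 - x1 - x2 mod 53 = 1^2 - 18 - 52 = 37
y3 = s (x1 - x3) - y1 mod 53 = 1 * (18 - 37) - 8 = 26

P + Q = (37, 26)


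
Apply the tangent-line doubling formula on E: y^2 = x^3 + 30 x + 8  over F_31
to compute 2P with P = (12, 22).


Doubling: s = (3 x1^2 + a) / (2 y1)
s = (3*12^2 + 30) / (2*22) mod 31 = 26
x3 = s^2 - 2 x1 mod 31 = 26^2 - 2*12 = 1
y3 = s (x1 - x3) - y1 mod 31 = 26 * (12 - 1) - 22 = 16

2P = (1, 16)


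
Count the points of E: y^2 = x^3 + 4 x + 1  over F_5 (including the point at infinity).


For each x in F_5, count y with y^2 = x^3 + 4 x + 1 mod 5:
  x = 0: RHS = 1, y in [1, 4]  -> 2 point(s)
  x = 1: RHS = 1, y in [1, 4]  -> 2 point(s)
  x = 3: RHS = 0, y in [0]  -> 1 point(s)
  x = 4: RHS = 1, y in [1, 4]  -> 2 point(s)
Affine points: 7. Add the point at infinity: total = 8.

#E(F_5) = 8


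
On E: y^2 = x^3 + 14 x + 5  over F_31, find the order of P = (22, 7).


Compute successive multiples of P until we hit O:
  1P = (22, 7)
  2P = (23, 30)
  3P = (19, 0)
  4P = (23, 1)
  5P = (22, 24)
  6P = O

ord(P) = 6


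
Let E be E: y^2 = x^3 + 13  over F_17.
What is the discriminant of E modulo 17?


4 a^3 + 27 b^2 = 4*0^3 + 27*13^2 = 0 + 4563 = 4563
Delta = -16 * (4563) = -73008
Delta mod 17 = 7

Delta = 7 (mod 17)


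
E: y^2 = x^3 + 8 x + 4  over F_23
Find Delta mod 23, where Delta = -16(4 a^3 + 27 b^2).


4 a^3 + 27 b^2 = 4*8^3 + 27*4^2 = 2048 + 432 = 2480
Delta = -16 * (2480) = -39680
Delta mod 23 = 18

Delta = 18 (mod 23)


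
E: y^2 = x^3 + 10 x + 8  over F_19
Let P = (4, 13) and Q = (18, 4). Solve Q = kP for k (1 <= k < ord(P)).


Enumerate multiples of P until we hit Q = (18, 4):
  1P = (4, 13)
  2P = (18, 4)
Match found at i = 2.

k = 2


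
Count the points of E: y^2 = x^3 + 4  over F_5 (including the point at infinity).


For each x in F_5, count y with y^2 = x^3 + 0 x + 4 mod 5:
  x = 0: RHS = 4, y in [2, 3]  -> 2 point(s)
  x = 1: RHS = 0, y in [0]  -> 1 point(s)
  x = 3: RHS = 1, y in [1, 4]  -> 2 point(s)
Affine points: 5. Add the point at infinity: total = 6.

#E(F_5) = 6


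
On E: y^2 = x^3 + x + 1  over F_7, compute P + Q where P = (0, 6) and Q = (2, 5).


P != Q, so use the chord formula.
s = (y2 - y1) / (x2 - x1) = (6) / (2) mod 7 = 3
x3 = s^2 - x1 - x2 mod 7 = 3^2 - 0 - 2 = 0
y3 = s (x1 - x3) - y1 mod 7 = 3 * (0 - 0) - 6 = 1

P + Q = (0, 1)


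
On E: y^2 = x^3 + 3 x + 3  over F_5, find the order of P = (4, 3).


Compute successive multiples of P until we hit O:
  1P = (4, 3)
  2P = (3, 3)
  3P = (3, 2)
  4P = (4, 2)
  5P = O

ord(P) = 5


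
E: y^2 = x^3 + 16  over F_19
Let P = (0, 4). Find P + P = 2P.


Doubling: s = (3 x1^2 + a) / (2 y1)
s = (3*0^2 + 0) / (2*4) mod 19 = 0
x3 = s^2 - 2 x1 mod 19 = 0^2 - 2*0 = 0
y3 = s (x1 - x3) - y1 mod 19 = 0 * (0 - 0) - 4 = 15

2P = (0, 15)


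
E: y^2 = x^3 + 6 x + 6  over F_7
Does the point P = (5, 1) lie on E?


Check whether y^2 = x^3 + 6 x + 6 (mod 7) for (x, y) = (5, 1).
LHS: y^2 = 1^2 mod 7 = 1
RHS: x^3 + 6 x + 6 = 5^3 + 6*5 + 6 mod 7 = 0
LHS != RHS

No, not on the curve


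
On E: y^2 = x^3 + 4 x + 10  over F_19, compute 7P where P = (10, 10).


k = 7 = 111_2 (binary, LSB first: 111)
Double-and-add from P = (10, 10):
  bit 0 = 1: acc = O + (10, 10) = (10, 10)
  bit 1 = 1: acc = (10, 10) + (18, 9) = (2, 8)
  bit 2 = 1: acc = (2, 8) + (13, 13) = (13, 6)

7P = (13, 6)


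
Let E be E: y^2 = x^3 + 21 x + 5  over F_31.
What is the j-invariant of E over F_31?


Delta = -16(4 a^3 + 27 b^2) mod 31 = 4
-1728 * (4 a)^3 = -1728 * (4*21)^3 mod 31 = 27
j = 27 * 4^(-1) mod 31 = 30

j = 30 (mod 31)


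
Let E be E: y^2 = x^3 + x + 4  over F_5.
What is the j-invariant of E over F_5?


Delta = -16(4 a^3 + 27 b^2) mod 5 = 4
-1728 * (4 a)^3 = -1728 * (4*1)^3 mod 5 = 3
j = 3 * 4^(-1) mod 5 = 2

j = 2 (mod 5)


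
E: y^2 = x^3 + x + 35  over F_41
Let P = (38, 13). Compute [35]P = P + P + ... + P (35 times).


k = 35 = 100011_2 (binary, LSB first: 110001)
Double-and-add from P = (38, 13):
  bit 0 = 1: acc = O + (38, 13) = (38, 13)
  bit 1 = 1: acc = (38, 13) + (37, 7) = (2, 39)
  bit 2 = 0: acc unchanged = (2, 39)
  bit 3 = 0: acc unchanged = (2, 39)
  bit 4 = 0: acc unchanged = (2, 39)
  bit 5 = 1: acc = (2, 39) + (22, 39) = (17, 2)

35P = (17, 2)


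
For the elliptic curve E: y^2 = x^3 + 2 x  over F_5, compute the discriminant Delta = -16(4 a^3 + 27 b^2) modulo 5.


4 a^3 + 27 b^2 = 4*2^3 + 27*0^2 = 32 + 0 = 32
Delta = -16 * (32) = -512
Delta mod 5 = 3

Delta = 3 (mod 5)


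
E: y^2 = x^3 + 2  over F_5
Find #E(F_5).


For each x in F_5, count y with y^2 = x^3 + 0 x + 2 mod 5:
  x = 2: RHS = 0, y in [0]  -> 1 point(s)
  x = 3: RHS = 4, y in [2, 3]  -> 2 point(s)
  x = 4: RHS = 1, y in [1, 4]  -> 2 point(s)
Affine points: 5. Add the point at infinity: total = 6.

#E(F_5) = 6


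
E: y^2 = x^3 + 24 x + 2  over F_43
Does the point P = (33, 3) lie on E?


Check whether y^2 = x^3 + 24 x + 2 (mod 43) for (x, y) = (33, 3).
LHS: y^2 = 3^2 mod 43 = 9
RHS: x^3 + 24 x + 2 = 33^3 + 24*33 + 2 mod 43 = 9
LHS = RHS

Yes, on the curve


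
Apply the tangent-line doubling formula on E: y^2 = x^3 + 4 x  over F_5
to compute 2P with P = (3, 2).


Doubling: s = (3 x1^2 + a) / (2 y1)
s = (3*3^2 + 4) / (2*2) mod 5 = 4
x3 = s^2 - 2 x1 mod 5 = 4^2 - 2*3 = 0
y3 = s (x1 - x3) - y1 mod 5 = 4 * (3 - 0) - 2 = 0

2P = (0, 0)


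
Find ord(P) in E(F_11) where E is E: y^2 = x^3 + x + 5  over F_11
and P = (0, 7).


Compute successive multiples of P until we hit O:
  1P = (0, 7)
  2P = (5, 6)
  3P = (10, 6)
  4P = (2, 2)
  5P = (7, 5)
  6P = (7, 6)
  7P = (2, 9)
  8P = (10, 5)
  ... (continuing to 11P)
  11P = O

ord(P) = 11


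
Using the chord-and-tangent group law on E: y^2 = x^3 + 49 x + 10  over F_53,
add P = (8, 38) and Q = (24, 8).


P != Q, so use the chord formula.
s = (y2 - y1) / (x2 - x1) = (23) / (16) mod 53 = 18
x3 = s^2 - x1 - x2 mod 53 = 18^2 - 8 - 24 = 27
y3 = s (x1 - x3) - y1 mod 53 = 18 * (8 - 27) - 38 = 44

P + Q = (27, 44)


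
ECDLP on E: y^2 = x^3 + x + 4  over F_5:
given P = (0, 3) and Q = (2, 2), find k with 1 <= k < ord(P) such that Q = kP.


Enumerate multiples of P until we hit Q = (2, 2):
  1P = (0, 3)
  2P = (1, 1)
  3P = (3, 3)
  4P = (2, 2)
Match found at i = 4.

k = 4


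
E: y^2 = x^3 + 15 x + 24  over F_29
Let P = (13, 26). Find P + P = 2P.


Doubling: s = (3 x1^2 + a) / (2 y1)
s = (3*13^2 + 15) / (2*26) mod 29 = 0
x3 = s^2 - 2 x1 mod 29 = 0^2 - 2*13 = 3
y3 = s (x1 - x3) - y1 mod 29 = 0 * (13 - 3) - 26 = 3

2P = (3, 3)


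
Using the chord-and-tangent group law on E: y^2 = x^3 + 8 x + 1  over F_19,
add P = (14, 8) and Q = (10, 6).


P != Q, so use the chord formula.
s = (y2 - y1) / (x2 - x1) = (17) / (15) mod 19 = 10
x3 = s^2 - x1 - x2 mod 19 = 10^2 - 14 - 10 = 0
y3 = s (x1 - x3) - y1 mod 19 = 10 * (14 - 0) - 8 = 18

P + Q = (0, 18)


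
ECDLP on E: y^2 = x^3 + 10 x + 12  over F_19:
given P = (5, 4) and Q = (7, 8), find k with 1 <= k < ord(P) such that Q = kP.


Enumerate multiples of P until we hit Q = (7, 8):
  1P = (5, 4)
  2P = (7, 8)
Match found at i = 2.

k = 2


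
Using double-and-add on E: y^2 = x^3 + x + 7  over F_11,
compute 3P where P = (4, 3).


k = 3 = 11_2 (binary, LSB first: 11)
Double-and-add from P = (4, 3):
  bit 0 = 1: acc = O + (4, 3) = (4, 3)
  bit 1 = 1: acc = (4, 3) + (4, 8) = O

3P = O


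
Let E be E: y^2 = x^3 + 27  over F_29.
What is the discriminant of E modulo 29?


4 a^3 + 27 b^2 = 4*0^3 + 27*27^2 = 0 + 19683 = 19683
Delta = -16 * (19683) = -314928
Delta mod 29 = 12

Delta = 12 (mod 29)


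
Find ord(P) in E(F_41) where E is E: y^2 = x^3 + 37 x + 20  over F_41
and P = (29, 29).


Compute successive multiples of P until we hit O:
  1P = (29, 29)
  2P = (22, 17)
  3P = (8, 7)
  4P = (13, 19)
  5P = (9, 4)
  6P = (2, 15)
  7P = (11, 35)
  8P = (33, 27)
  ... (continuing to 40P)
  40P = O

ord(P) = 40


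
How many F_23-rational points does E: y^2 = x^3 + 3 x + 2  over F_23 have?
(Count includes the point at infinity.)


For each x in F_23, count y with y^2 = x^3 + 3 x + 2 mod 23:
  x = 0: RHS = 2, y in [5, 18]  -> 2 point(s)
  x = 1: RHS = 6, y in [11, 12]  -> 2 point(s)
  x = 2: RHS = 16, y in [4, 19]  -> 2 point(s)
  x = 4: RHS = 9, y in [3, 20]  -> 2 point(s)
  x = 5: RHS = 4, y in [2, 21]  -> 2 point(s)
  x = 6: RHS = 6, y in [11, 12]  -> 2 point(s)
  x = 8: RHS = 9, y in [3, 20]  -> 2 point(s)
  x = 11: RHS = 9, y in [3, 20]  -> 2 point(s)
  x = 12: RHS = 18, y in [8, 15]  -> 2 point(s)
  x = 15: RHS = 18, y in [8, 15]  -> 2 point(s)
  x = 16: RHS = 6, y in [11, 12]  -> 2 point(s)
  x = 18: RHS = 0, y in [0]  -> 1 point(s)
  x = 19: RHS = 18, y in [8, 15]  -> 2 point(s)
  x = 20: RHS = 12, y in [9, 14]  -> 2 point(s)
Affine points: 27. Add the point at infinity: total = 28.

#E(F_23) = 28


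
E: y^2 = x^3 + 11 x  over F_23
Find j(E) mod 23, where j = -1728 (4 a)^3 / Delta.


Delta = -16(4 a^3 + 27 b^2) mod 23 = 8
-1728 * (4 a)^3 = -1728 * (4*11)^3 mod 23 = 1
j = 1 * 8^(-1) mod 23 = 3

j = 3 (mod 23)


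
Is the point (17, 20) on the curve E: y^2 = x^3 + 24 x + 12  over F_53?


Check whether y^2 = x^3 + 24 x + 12 (mod 53) for (x, y) = (17, 20).
LHS: y^2 = 20^2 mod 53 = 29
RHS: x^3 + 24 x + 12 = 17^3 + 24*17 + 12 mod 53 = 33
LHS != RHS

No, not on the curve


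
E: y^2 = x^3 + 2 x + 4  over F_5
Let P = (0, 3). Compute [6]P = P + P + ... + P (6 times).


k = 6 = 110_2 (binary, LSB first: 011)
Double-and-add from P = (0, 3):
  bit 0 = 0: acc unchanged = O
  bit 1 = 1: acc = O + (4, 4) = (4, 4)
  bit 2 = 1: acc = (4, 4) + (2, 1) = (0, 2)

6P = (0, 2)


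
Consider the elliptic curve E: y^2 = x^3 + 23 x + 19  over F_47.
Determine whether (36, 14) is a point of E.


Check whether y^2 = x^3 + 23 x + 19 (mod 47) for (x, y) = (36, 14).
LHS: y^2 = 14^2 mod 47 = 8
RHS: x^3 + 23 x + 19 = 36^3 + 23*36 + 19 mod 47 = 33
LHS != RHS

No, not on the curve


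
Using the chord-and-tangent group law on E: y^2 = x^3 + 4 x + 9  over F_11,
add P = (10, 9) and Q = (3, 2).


P != Q, so use the chord formula.
s = (y2 - y1) / (x2 - x1) = (4) / (4) mod 11 = 1
x3 = s^2 - x1 - x2 mod 11 = 1^2 - 10 - 3 = 10
y3 = s (x1 - x3) - y1 mod 11 = 1 * (10 - 10) - 9 = 2

P + Q = (10, 2)


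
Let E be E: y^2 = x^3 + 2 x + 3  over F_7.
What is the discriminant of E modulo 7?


4 a^3 + 27 b^2 = 4*2^3 + 27*3^2 = 32 + 243 = 275
Delta = -16 * (275) = -4400
Delta mod 7 = 3

Delta = 3 (mod 7)


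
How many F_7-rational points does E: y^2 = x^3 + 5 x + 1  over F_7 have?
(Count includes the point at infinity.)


For each x in F_7, count y with y^2 = x^3 + 5 x + 1 mod 7:
  x = 0: RHS = 1, y in [1, 6]  -> 2 point(s)
  x = 1: RHS = 0, y in [0]  -> 1 point(s)
  x = 3: RHS = 1, y in [1, 6]  -> 2 point(s)
  x = 4: RHS = 1, y in [1, 6]  -> 2 point(s)
  x = 5: RHS = 4, y in [2, 5]  -> 2 point(s)
  x = 6: RHS = 2, y in [3, 4]  -> 2 point(s)
Affine points: 11. Add the point at infinity: total = 12.

#E(F_7) = 12


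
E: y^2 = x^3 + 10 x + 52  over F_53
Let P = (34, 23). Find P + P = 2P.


Doubling: s = (3 x1^2 + a) / (2 y1)
s = (3*34^2 + 10) / (2*23) mod 53 = 18
x3 = s^2 - 2 x1 mod 53 = 18^2 - 2*34 = 44
y3 = s (x1 - x3) - y1 mod 53 = 18 * (34 - 44) - 23 = 9

2P = (44, 9)


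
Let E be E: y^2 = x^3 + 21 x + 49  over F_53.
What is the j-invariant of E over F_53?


Delta = -16(4 a^3 + 27 b^2) mod 53 = 26
-1728 * (4 a)^3 = -1728 * (4*21)^3 mod 53 = 52
j = 52 * 26^(-1) mod 53 = 2

j = 2 (mod 53)


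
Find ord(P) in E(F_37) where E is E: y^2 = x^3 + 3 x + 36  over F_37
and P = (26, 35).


Compute successive multiples of P until we hit O:
  1P = (26, 35)
  2P = (23, 5)
  3P = (14, 11)
  4P = (1, 15)
  5P = (21, 6)
  6P = (34, 0)
  7P = (21, 31)
  8P = (1, 22)
  ... (continuing to 12P)
  12P = O

ord(P) = 12


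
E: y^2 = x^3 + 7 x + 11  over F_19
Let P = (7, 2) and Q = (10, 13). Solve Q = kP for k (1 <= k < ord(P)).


Enumerate multiples of P until we hit Q = (10, 13):
  1P = (7, 2)
  2P = (10, 6)
  3P = (8, 3)
  4P = (5, 0)
  5P = (8, 16)
  6P = (10, 13)
Match found at i = 6.

k = 6


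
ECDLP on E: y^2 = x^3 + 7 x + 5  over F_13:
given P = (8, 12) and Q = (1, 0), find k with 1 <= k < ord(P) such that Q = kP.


Enumerate multiples of P until we hit Q = (1, 0):
  1P = (8, 12)
  2P = (1, 0)
Match found at i = 2.

k = 2


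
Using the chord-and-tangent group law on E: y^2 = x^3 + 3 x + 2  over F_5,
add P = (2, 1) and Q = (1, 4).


P != Q, so use the chord formula.
s = (y2 - y1) / (x2 - x1) = (3) / (4) mod 5 = 2
x3 = s^2 - x1 - x2 mod 5 = 2^2 - 2 - 1 = 1
y3 = s (x1 - x3) - y1 mod 5 = 2 * (2 - 1) - 1 = 1

P + Q = (1, 1)


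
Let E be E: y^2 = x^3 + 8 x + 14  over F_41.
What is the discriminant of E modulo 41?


4 a^3 + 27 b^2 = 4*8^3 + 27*14^2 = 2048 + 5292 = 7340
Delta = -16 * (7340) = -117440
Delta mod 41 = 25

Delta = 25 (mod 41)


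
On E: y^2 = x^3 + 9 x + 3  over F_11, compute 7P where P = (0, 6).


k = 7 = 111_2 (binary, LSB first: 111)
Double-and-add from P = (0, 6):
  bit 0 = 1: acc = O + (0, 6) = (0, 6)
  bit 1 = 1: acc = (0, 6) + (4, 2) = (8, 2)
  bit 2 = 1: acc = (8, 2) + (6, 8) = (6, 3)

7P = (6, 3)


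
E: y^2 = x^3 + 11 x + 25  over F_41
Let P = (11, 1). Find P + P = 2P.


Doubling: s = (3 x1^2 + a) / (2 y1)
s = (3*11^2 + 11) / (2*1) mod 41 = 23
x3 = s^2 - 2 x1 mod 41 = 23^2 - 2*11 = 15
y3 = s (x1 - x3) - y1 mod 41 = 23 * (11 - 15) - 1 = 30

2P = (15, 30)


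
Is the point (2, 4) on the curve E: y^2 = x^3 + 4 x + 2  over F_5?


Check whether y^2 = x^3 + 4 x + 2 (mod 5) for (x, y) = (2, 4).
LHS: y^2 = 4^2 mod 5 = 1
RHS: x^3 + 4 x + 2 = 2^3 + 4*2 + 2 mod 5 = 3
LHS != RHS

No, not on the curve


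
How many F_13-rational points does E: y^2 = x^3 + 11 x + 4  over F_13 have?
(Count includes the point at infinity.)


For each x in F_13, count y with y^2 = x^3 + 11 x + 4 mod 13:
  x = 0: RHS = 4, y in [2, 11]  -> 2 point(s)
  x = 1: RHS = 3, y in [4, 9]  -> 2 point(s)
  x = 3: RHS = 12, y in [5, 8]  -> 2 point(s)
  x = 6: RHS = 0, y in [0]  -> 1 point(s)
  x = 9: RHS = 0, y in [0]  -> 1 point(s)
  x = 10: RHS = 9, y in [3, 10]  -> 2 point(s)
  x = 11: RHS = 0, y in [0]  -> 1 point(s)
Affine points: 11. Add the point at infinity: total = 12.

#E(F_13) = 12


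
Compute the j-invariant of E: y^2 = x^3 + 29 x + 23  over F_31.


Delta = -16(4 a^3 + 27 b^2) mod 31 = 20
-1728 * (4 a)^3 = -1728 * (4*29)^3 mod 31 = 27
j = 27 * 20^(-1) mod 31 = 6

j = 6 (mod 31)


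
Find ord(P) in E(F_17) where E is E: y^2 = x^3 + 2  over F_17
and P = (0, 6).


Compute successive multiples of P until we hit O:
  1P = (0, 6)
  2P = (0, 11)
  3P = O

ord(P) = 3


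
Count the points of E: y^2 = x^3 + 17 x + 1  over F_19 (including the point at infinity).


For each x in F_19, count y with y^2 = x^3 + 17 x + 1 mod 19:
  x = 0: RHS = 1, y in [1, 18]  -> 2 point(s)
  x = 1: RHS = 0, y in [0]  -> 1 point(s)
  x = 2: RHS = 5, y in [9, 10]  -> 2 point(s)
  x = 4: RHS = 0, y in [0]  -> 1 point(s)
  x = 7: RHS = 7, y in [8, 11]  -> 2 point(s)
  x = 9: RHS = 9, y in [3, 16]  -> 2 point(s)
  x = 13: RHS = 6, y in [5, 14]  -> 2 point(s)
  x = 14: RHS = 0, y in [0]  -> 1 point(s)
  x = 17: RHS = 16, y in [4, 15]  -> 2 point(s)
Affine points: 15. Add the point at infinity: total = 16.

#E(F_19) = 16
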